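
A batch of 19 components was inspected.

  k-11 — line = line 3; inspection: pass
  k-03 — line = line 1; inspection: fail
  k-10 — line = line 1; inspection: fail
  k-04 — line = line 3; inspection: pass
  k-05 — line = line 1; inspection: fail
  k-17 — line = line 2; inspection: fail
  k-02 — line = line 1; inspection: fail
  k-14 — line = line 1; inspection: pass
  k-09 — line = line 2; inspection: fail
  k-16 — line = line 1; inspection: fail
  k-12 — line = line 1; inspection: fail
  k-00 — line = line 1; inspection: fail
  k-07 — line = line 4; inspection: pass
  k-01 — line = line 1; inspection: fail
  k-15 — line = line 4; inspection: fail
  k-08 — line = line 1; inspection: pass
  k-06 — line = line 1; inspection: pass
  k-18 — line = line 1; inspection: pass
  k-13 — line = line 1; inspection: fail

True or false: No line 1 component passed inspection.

False

The determiner here denotes the relation: A ∩ B = ∅ (|A ∩ B| = 0).
A (the restrictor) = {k-03, k-10, k-05, k-02, k-14, k-16, k-12, k-00, k-01, k-08, k-06, k-18, k-13}, |A| = 13.
A ∩ B = {k-14, k-08, k-06, k-18}, so |A ∩ B| = 4.
So the statement is false.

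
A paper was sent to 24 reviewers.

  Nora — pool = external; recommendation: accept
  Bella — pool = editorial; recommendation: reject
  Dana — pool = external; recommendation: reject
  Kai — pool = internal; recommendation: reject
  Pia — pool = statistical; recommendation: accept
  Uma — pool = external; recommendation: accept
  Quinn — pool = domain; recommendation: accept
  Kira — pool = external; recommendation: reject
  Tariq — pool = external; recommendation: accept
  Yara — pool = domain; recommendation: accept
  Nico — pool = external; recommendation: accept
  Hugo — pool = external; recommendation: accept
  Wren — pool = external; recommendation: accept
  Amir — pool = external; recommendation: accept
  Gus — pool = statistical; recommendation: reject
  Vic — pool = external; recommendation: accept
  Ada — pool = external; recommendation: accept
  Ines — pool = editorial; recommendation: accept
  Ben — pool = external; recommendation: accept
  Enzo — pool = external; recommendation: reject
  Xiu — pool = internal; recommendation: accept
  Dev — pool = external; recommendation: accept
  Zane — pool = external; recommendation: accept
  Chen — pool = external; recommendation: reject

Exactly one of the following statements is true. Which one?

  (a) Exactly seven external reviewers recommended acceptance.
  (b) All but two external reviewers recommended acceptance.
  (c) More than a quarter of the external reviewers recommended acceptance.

|A| = 16, |A ∩ B| = 12, |A ∖ B| = 4.
(a) requires |A ∩ B| = 7: false.
(b) requires |A ∖ B| = 2: false.
(c) requires |A ∩ B| / |A| > 1/4: true.

(c)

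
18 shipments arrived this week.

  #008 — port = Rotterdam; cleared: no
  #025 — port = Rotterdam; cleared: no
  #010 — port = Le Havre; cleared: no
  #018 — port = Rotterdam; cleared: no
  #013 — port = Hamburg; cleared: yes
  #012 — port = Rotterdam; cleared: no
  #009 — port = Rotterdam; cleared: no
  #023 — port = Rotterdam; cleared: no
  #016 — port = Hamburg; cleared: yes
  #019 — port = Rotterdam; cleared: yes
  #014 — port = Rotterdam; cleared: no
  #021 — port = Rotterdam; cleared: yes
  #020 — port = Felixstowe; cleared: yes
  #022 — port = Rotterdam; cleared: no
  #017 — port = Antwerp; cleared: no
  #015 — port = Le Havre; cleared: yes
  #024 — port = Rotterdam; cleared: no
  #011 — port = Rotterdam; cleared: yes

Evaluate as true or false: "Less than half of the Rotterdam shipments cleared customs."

True

'Less than half of the Rotterdam shipments cleared customs' holds iff |A ∩ B| < |A ∖ B|.
A (the restrictor) = {#008, #025, #018, #012, #009, #023, #019, #014, #021, #022, #024, #011}, |A| = 12.
A ∩ B = {#019, #021, #011}, so |A ∩ B| = 3.
A ∖ B = {#008, #025, #018, #012, #009, #023, #014, #022, #024}, so |A ∖ B| = 9.
3 < 9, so the statement is true.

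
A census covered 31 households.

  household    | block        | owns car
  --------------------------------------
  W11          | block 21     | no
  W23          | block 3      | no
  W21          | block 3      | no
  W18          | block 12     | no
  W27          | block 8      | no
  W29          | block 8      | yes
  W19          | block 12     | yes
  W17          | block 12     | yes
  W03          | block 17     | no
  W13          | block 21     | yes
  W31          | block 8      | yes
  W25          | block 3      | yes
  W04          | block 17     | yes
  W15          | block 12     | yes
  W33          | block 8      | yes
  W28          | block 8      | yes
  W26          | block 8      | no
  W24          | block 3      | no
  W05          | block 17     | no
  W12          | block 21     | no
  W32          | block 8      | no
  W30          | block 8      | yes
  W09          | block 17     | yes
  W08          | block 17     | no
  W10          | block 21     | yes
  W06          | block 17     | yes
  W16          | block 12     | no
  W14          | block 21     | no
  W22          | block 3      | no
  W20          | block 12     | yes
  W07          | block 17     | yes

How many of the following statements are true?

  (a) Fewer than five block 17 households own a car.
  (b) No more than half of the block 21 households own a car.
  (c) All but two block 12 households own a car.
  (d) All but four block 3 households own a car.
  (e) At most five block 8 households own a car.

5

(a) block 17: |A| = 7, |A ∩ B| = 4; needs |A ∩ B| < 5 — true.
(b) block 21: |A| = 5, |A ∩ B| = 2; needs |A ∩ B| ≤ |A ∖ B| — true.
(c) block 12: |A| = 6, |A ∩ B| = 4; needs |A ∖ B| = 2 — true.
(d) block 3: |A| = 5, |A ∩ B| = 1; needs |A ∖ B| = 4 — true.
(e) block 8: |A| = 8, |A ∩ B| = 5; needs |A ∩ B| ≤ 5 — true.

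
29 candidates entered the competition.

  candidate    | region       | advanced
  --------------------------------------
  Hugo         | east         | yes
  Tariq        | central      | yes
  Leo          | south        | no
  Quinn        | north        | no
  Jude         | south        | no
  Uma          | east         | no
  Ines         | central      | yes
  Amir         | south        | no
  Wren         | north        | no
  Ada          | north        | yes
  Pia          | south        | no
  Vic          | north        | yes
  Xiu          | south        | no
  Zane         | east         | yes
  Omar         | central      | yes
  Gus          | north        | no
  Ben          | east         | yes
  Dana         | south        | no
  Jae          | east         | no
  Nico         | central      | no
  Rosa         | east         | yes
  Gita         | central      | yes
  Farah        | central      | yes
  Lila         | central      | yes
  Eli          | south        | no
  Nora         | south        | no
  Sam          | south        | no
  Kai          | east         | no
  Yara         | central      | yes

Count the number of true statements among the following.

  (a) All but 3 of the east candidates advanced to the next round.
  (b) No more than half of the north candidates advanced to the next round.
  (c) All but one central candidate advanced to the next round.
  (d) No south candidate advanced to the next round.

(a) east: |A| = 7, |A ∩ B| = 4; needs |A ∖ B| = 3 — true.
(b) north: |A| = 5, |A ∩ B| = 2; needs |A ∩ B| ≤ |A ∖ B| — true.
(c) central: |A| = 8, |A ∩ B| = 7; needs |A ∖ B| = 1 — true.
(d) south: |A| = 9, |A ∩ B| = 0; needs A ∩ B = ∅ (|A ∩ B| = 0) — true.

4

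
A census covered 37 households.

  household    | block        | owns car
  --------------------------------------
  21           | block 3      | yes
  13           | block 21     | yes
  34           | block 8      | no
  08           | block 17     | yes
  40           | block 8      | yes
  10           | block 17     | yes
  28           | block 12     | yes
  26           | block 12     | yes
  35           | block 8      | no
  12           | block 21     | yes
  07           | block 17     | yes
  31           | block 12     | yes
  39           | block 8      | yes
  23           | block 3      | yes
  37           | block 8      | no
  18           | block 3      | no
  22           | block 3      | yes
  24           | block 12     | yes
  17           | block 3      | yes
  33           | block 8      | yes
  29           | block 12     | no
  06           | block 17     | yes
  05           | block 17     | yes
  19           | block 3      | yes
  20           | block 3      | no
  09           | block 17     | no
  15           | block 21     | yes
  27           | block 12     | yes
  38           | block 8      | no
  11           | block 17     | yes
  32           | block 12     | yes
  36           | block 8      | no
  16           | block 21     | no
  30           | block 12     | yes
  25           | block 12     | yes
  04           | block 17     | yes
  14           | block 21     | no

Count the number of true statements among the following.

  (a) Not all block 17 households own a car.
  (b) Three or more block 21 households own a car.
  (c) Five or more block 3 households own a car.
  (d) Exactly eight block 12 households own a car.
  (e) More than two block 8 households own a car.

(a) block 17: |A| = 8, |A ∩ B| = 7; needs A ⊄ B (|A ∖ B| ≥ 1) — true.
(b) block 21: |A| = 5, |A ∩ B| = 3; needs |A ∩ B| ≥ 3 — true.
(c) block 3: |A| = 7, |A ∩ B| = 5; needs |A ∩ B| ≥ 5 — true.
(d) block 12: |A| = 9, |A ∩ B| = 8; needs |A ∩ B| = 8 — true.
(e) block 8: |A| = 8, |A ∩ B| = 3; needs |A ∩ B| > 2 — true.

5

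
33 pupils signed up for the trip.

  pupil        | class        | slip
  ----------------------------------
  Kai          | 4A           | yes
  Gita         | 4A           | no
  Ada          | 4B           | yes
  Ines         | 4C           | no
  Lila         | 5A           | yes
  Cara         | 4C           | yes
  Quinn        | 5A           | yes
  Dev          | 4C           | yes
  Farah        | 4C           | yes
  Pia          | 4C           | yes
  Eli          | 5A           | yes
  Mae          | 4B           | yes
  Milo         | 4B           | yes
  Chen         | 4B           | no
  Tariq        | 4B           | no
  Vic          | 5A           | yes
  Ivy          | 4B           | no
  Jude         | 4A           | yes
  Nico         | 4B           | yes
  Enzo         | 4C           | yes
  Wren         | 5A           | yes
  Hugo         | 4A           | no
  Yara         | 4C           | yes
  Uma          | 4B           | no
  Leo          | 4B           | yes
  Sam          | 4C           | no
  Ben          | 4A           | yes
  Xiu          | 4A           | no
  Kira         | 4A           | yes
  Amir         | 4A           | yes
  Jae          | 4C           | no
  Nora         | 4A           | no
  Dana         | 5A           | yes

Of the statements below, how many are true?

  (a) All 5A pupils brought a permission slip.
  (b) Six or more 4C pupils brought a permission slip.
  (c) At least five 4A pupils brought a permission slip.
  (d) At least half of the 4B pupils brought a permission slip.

(a) 5A: |A| = 6, |A ∩ B| = 6; needs A ⊆ B, i.e. every element of A is in B (|A ∖ B| = 0) — true.
(b) 4C: |A| = 9, |A ∩ B| = 6; needs |A ∩ B| ≥ 6 — true.
(c) 4A: |A| = 9, |A ∩ B| = 5; needs |A ∩ B| ≥ 5 — true.
(d) 4B: |A| = 9, |A ∩ B| = 5; needs |A ∩ B| ≥ |A ∖ B| — true.

4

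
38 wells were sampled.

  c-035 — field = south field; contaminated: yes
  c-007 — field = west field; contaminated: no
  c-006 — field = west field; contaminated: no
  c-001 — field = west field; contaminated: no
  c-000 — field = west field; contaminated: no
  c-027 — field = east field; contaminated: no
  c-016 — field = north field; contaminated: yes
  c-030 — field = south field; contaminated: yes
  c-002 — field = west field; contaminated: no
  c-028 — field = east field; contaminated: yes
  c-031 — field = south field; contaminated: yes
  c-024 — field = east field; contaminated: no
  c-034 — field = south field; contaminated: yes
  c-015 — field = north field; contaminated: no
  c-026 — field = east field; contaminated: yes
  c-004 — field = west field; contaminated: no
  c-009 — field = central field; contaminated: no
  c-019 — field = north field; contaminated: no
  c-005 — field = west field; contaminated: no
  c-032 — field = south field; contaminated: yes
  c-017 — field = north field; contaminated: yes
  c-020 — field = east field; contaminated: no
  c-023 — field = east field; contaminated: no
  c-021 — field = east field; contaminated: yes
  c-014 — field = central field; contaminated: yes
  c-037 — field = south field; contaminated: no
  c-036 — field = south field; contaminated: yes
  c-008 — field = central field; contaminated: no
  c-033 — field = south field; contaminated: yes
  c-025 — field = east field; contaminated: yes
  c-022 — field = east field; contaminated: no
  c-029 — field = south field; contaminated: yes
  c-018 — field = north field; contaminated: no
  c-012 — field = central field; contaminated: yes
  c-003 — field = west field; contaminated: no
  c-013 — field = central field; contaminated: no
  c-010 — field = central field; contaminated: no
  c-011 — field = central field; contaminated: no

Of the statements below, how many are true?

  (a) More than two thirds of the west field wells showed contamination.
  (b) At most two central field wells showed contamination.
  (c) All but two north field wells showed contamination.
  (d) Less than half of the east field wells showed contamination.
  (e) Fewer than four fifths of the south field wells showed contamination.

(a) west field: |A| = 8, |A ∩ B| = 0; needs |A ∩ B| / |A| > 2/3 — false.
(b) central field: |A| = 7, |A ∩ B| = 2; needs |A ∩ B| ≤ 2 — true.
(c) north field: |A| = 5, |A ∩ B| = 2; needs |A ∖ B| = 2 — false.
(d) east field: |A| = 9, |A ∩ B| = 4; needs |A ∩ B| < |A ∖ B| — true.
(e) south field: |A| = 9, |A ∩ B| = 8; needs |A ∩ B| / |A| < 4/5 — false.

2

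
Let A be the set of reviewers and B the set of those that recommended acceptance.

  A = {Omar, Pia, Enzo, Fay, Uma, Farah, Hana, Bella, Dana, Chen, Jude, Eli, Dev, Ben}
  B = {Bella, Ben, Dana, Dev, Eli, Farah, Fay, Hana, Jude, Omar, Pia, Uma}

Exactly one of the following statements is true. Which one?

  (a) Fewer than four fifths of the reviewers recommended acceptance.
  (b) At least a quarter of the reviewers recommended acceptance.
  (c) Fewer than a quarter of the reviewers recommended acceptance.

|A| = 14, |A ∩ B| = 12, |A ∖ B| = 2.
(a) requires |A ∩ B| / |A| < 4/5: false.
(b) requires |A ∩ B| / |A| ≥ 1/4: true.
(c) requires |A ∩ B| / |A| < 1/4: false.

(b)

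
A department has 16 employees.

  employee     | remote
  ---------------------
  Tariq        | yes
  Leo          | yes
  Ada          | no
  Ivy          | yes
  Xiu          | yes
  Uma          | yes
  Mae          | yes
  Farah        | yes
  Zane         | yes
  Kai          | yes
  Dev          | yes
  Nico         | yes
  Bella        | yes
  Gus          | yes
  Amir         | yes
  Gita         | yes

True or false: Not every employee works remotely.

True

The determiner here denotes the relation: A ⊄ B (|A ∖ B| ≥ 1).
|A| = 16, |A ∩ B| = 15, |A ∖ B| = 1.
So the statement is true.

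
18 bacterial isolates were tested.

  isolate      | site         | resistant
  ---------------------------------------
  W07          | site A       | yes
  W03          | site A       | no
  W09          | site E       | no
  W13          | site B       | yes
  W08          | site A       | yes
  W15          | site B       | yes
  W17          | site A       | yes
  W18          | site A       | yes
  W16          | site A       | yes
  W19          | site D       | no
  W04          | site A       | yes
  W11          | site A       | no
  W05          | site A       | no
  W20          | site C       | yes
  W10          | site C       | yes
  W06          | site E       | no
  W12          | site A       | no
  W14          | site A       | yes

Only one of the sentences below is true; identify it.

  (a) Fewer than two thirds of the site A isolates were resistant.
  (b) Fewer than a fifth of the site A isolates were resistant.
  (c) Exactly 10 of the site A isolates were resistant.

|A| = 11, |A ∩ B| = 7, |A ∖ B| = 4.
(a) requires |A ∩ B| / |A| < 2/3: true.
(b) requires |A ∩ B| / |A| < 1/5: false.
(c) requires |A ∩ B| = 10: false.

(a)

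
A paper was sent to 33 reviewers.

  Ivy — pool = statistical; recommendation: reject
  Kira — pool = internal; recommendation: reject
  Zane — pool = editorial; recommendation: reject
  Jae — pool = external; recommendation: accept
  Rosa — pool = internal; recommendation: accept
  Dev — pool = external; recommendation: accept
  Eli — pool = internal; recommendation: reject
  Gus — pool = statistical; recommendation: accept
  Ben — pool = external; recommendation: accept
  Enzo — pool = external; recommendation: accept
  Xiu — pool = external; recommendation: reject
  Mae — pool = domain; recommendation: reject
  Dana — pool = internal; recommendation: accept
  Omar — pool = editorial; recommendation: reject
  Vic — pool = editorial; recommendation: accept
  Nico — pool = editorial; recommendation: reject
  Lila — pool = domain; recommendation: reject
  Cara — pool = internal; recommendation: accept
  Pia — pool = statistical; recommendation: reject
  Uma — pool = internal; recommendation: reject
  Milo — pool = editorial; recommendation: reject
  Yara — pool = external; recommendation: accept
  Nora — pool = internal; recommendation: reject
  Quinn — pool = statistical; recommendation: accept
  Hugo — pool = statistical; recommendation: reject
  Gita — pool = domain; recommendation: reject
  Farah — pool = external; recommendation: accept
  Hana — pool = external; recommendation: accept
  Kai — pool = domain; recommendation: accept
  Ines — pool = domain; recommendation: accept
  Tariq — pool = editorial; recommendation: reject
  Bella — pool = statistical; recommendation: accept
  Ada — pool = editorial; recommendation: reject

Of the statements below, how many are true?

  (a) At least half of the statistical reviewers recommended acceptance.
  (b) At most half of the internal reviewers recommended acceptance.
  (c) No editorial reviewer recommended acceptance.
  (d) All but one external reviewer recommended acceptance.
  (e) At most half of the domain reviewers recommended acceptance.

(a) statistical: |A| = 6, |A ∩ B| = 3; needs |A ∩ B| ≥ |A ∖ B| — true.
(b) internal: |A| = 7, |A ∩ B| = 3; needs |A ∩ B| ≤ |A ∖ B| — true.
(c) editorial: |A| = 7, |A ∩ B| = 1; needs A ∩ B = ∅ (|A ∩ B| = 0) — false.
(d) external: |A| = 8, |A ∩ B| = 7; needs |A ∖ B| = 1 — true.
(e) domain: |A| = 5, |A ∩ B| = 2; needs |A ∩ B| ≤ |A ∖ B| — true.

4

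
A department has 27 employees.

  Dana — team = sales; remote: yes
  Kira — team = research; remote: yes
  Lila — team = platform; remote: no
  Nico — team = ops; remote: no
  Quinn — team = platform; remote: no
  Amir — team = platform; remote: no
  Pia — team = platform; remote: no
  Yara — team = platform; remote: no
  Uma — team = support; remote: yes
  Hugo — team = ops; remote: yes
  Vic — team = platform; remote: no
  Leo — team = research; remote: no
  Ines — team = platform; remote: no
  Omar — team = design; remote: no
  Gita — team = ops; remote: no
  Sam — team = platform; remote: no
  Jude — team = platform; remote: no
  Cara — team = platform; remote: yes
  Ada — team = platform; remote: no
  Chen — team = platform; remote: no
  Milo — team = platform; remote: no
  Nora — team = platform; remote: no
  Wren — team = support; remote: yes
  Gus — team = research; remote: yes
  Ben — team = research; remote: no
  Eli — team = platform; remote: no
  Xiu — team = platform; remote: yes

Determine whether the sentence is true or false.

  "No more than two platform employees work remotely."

Truth condition: |A ∩ B| ≤ 2.
|A| = 16, |A ∩ B| = 2, |A ∖ B| = 14.
|A ∩ B| = 2, so the statement is true.

True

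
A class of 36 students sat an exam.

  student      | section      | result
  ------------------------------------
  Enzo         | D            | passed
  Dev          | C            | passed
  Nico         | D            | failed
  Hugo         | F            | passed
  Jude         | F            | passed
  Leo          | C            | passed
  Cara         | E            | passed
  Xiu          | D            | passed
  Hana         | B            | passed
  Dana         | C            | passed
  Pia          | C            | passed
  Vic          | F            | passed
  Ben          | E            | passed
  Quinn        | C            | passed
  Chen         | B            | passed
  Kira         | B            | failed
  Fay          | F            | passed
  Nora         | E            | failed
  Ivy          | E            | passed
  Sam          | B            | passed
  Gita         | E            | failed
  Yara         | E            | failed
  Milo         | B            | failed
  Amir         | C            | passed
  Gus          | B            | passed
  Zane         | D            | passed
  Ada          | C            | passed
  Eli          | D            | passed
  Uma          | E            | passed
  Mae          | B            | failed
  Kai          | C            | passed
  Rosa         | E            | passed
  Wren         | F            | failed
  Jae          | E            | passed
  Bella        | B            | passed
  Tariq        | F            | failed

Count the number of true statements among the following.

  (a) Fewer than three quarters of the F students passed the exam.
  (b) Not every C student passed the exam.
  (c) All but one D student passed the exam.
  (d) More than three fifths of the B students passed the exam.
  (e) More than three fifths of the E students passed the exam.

4

(a) F: |A| = 6, |A ∩ B| = 4; needs |A ∩ B| / |A| < 3/4 — true.
(b) C: |A| = 8, |A ∩ B| = 8; needs A ⊄ B (|A ∖ B| ≥ 1) — false.
(c) D: |A| = 5, |A ∩ B| = 4; needs |A ∖ B| = 1 — true.
(d) B: |A| = 8, |A ∩ B| = 5; needs |A ∩ B| / |A| > 3/5 — true.
(e) E: |A| = 9, |A ∩ B| = 6; needs |A ∩ B| / |A| > 3/5 — true.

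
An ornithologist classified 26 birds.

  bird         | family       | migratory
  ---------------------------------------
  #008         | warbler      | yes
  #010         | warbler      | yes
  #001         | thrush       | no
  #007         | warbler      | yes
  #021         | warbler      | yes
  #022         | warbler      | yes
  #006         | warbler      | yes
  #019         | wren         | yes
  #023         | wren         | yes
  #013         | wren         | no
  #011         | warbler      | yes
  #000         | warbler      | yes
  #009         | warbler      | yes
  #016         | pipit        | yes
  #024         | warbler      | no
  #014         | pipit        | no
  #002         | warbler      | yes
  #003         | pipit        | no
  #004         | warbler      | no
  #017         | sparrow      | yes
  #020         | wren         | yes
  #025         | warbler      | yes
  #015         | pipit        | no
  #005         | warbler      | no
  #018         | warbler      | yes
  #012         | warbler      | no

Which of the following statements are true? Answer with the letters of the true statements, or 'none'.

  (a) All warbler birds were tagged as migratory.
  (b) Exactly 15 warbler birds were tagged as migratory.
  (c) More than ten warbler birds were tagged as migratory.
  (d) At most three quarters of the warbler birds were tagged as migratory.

(c), (d)

|A| = 16, |A ∩ B| = 12, |A ∖ B| = 4.
(a) A ⊆ B, i.e. every element of A is in B (|A ∖ B| = 0): fails.
(b) |A ∩ B| = 15: fails.
(c) |A ∩ B| > 10: holds.
(d) |A ∩ B| / |A| ≤ 3/4: holds.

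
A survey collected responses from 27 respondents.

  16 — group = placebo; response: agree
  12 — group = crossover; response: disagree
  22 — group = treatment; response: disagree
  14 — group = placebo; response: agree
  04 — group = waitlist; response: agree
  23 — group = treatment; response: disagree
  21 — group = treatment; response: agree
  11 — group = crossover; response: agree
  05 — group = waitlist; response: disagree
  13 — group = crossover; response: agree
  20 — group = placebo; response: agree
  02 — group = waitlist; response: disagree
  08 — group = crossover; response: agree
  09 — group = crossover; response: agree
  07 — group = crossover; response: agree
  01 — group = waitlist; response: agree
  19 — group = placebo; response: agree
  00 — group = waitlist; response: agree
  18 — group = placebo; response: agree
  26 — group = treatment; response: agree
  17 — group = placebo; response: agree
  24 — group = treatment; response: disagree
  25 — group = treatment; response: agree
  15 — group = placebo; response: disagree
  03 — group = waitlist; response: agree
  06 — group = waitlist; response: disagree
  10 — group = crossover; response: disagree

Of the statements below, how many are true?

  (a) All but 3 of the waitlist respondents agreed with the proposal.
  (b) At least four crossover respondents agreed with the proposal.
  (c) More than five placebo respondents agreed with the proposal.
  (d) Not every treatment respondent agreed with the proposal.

(a) waitlist: |A| = 7, |A ∩ B| = 4; needs |A ∖ B| = 3 — true.
(b) crossover: |A| = 7, |A ∩ B| = 5; needs |A ∩ B| ≥ 4 — true.
(c) placebo: |A| = 7, |A ∩ B| = 6; needs |A ∩ B| > 5 — true.
(d) treatment: |A| = 6, |A ∩ B| = 3; needs A ⊄ B (|A ∖ B| ≥ 1) — true.

4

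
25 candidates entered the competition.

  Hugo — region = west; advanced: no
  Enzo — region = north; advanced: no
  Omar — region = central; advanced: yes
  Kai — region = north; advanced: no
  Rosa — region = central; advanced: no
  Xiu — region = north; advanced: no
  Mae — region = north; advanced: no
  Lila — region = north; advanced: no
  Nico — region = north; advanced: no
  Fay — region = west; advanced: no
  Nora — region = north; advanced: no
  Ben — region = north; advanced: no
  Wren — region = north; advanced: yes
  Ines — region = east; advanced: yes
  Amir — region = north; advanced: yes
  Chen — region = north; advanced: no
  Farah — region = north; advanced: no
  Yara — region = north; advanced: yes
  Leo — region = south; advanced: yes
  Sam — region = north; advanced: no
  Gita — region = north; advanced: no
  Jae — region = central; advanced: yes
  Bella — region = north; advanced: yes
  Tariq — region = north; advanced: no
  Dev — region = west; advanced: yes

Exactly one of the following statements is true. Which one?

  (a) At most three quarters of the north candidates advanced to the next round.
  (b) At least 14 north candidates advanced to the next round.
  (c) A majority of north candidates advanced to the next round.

(a)

|A| = 17, |A ∩ B| = 4, |A ∖ B| = 13.
(a) requires |A ∩ B| / |A| ≤ 3/4: true.
(b) requires |A ∩ B| ≥ 14: false.
(c) requires |A ∩ B| > |A ∖ B|: false.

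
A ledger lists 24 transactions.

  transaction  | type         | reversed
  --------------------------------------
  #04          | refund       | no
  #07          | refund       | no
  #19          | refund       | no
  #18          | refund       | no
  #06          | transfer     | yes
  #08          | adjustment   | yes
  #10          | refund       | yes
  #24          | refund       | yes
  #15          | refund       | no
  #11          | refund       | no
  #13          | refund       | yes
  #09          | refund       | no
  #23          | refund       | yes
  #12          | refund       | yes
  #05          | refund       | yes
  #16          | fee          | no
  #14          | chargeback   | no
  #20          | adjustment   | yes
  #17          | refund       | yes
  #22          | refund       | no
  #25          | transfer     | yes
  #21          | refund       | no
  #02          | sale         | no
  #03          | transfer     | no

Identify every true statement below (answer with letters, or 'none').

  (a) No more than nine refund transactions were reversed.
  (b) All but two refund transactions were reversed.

(a)

|A| = 16, |A ∩ B| = 7, |A ∖ B| = 9.
(a) |A ∩ B| ≤ 9: holds.
(b) |A ∖ B| = 2: fails.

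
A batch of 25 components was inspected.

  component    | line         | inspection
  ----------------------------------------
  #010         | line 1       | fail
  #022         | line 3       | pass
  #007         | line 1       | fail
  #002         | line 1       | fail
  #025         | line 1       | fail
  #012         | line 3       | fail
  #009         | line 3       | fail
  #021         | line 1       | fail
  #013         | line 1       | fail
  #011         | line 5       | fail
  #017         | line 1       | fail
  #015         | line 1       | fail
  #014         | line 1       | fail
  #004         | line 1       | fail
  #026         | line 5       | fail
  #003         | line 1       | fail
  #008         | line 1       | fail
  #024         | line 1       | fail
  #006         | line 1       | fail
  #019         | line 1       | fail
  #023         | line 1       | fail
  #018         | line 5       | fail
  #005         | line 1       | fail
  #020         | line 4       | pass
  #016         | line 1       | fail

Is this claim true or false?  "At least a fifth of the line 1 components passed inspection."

False

The determiner here denotes the relation: |A ∩ B| / |A| ≥ 1/5.
|A| = 18, |A ∩ B| = 0, |A ∖ B| = 18.
|A ∩ B|/|A| = 0/18, so the statement is false.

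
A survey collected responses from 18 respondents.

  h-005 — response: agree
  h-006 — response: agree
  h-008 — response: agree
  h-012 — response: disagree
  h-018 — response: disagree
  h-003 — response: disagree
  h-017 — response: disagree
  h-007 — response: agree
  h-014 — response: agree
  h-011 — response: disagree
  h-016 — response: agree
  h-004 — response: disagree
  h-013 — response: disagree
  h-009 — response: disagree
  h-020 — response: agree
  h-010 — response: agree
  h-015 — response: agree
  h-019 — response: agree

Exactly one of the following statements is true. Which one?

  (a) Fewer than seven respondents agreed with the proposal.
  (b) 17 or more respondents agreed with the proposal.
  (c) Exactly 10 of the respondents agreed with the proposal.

(c)

|A| = 18, |A ∩ B| = 10, |A ∖ B| = 8.
(a) requires |A ∩ B| < 7: false.
(b) requires |A ∩ B| ≥ 17: false.
(c) requires |A ∩ B| = 10: true.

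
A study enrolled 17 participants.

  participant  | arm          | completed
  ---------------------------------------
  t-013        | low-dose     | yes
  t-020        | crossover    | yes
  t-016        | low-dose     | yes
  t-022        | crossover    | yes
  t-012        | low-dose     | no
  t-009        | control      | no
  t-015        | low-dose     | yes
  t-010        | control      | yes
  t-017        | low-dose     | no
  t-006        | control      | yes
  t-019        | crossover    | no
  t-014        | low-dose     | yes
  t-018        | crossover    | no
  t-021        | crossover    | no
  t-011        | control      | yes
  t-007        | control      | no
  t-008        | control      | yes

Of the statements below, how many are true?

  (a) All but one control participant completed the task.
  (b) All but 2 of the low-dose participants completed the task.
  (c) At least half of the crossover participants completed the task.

(a) control: |A| = 6, |A ∩ B| = 4; needs |A ∖ B| = 1 — false.
(b) low-dose: |A| = 6, |A ∩ B| = 4; needs |A ∖ B| = 2 — true.
(c) crossover: |A| = 5, |A ∩ B| = 2; needs |A ∩ B| ≥ |A ∖ B| — false.

1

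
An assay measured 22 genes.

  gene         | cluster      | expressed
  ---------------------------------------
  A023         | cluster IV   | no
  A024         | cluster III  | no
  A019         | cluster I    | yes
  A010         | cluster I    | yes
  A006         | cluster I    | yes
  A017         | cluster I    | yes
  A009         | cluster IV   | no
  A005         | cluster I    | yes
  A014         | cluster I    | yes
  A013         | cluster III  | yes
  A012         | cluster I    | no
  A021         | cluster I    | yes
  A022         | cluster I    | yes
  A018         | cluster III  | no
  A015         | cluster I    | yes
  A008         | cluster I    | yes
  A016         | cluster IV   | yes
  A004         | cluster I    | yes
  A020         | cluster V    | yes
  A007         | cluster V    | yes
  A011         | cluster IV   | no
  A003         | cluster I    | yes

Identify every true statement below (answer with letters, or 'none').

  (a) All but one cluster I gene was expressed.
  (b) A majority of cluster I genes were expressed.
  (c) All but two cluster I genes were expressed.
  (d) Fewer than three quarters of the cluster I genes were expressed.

|A| = 13, |A ∩ B| = 12, |A ∖ B| = 1.
(a) |A ∖ B| = 1: holds.
(b) |A ∩ B| > |A ∖ B|: holds.
(c) |A ∖ B| = 2: fails.
(d) |A ∩ B| / |A| < 3/4: fails.

(a), (b)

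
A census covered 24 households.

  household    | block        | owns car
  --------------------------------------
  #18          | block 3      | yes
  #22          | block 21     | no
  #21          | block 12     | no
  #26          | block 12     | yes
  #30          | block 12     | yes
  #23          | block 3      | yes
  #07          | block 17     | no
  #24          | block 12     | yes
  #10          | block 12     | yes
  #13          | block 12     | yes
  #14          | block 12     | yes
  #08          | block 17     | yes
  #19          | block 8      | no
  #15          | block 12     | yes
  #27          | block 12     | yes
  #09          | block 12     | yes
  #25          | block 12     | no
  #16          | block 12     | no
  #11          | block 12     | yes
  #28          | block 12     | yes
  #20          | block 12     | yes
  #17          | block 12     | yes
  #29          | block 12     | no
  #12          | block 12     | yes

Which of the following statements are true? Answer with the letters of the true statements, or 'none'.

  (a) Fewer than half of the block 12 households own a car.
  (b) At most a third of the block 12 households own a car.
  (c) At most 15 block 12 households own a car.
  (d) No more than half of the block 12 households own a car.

|A| = 18, |A ∩ B| = 14, |A ∖ B| = 4.
(a) |A ∩ B| < |A ∖ B|: fails.
(b) |A ∩ B| / |A| ≤ 1/3: fails.
(c) |A ∩ B| ≤ 15: holds.
(d) |A ∩ B| ≤ |A ∖ B|: fails.

(c)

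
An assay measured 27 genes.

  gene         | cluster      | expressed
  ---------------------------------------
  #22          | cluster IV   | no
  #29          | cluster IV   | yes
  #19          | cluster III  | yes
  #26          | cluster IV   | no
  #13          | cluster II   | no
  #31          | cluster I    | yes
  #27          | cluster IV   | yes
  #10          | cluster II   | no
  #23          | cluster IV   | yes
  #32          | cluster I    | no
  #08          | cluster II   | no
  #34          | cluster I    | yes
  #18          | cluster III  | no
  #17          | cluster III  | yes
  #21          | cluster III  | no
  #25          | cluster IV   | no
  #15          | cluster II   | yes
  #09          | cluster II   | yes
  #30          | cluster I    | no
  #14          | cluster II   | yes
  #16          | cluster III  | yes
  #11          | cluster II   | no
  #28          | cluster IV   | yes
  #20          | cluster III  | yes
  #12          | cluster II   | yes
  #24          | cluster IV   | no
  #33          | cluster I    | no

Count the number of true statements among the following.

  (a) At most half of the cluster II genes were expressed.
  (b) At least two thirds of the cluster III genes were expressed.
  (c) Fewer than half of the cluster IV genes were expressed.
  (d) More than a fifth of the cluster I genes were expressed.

(a) cluster II: |A| = 8, |A ∩ B| = 4; needs |A ∩ B| ≤ |A ∖ B| — true.
(b) cluster III: |A| = 6, |A ∩ B| = 4; needs |A ∩ B| / |A| ≥ 2/3 — true.
(c) cluster IV: |A| = 8, |A ∩ B| = 4; needs |A ∩ B| < |A ∖ B| — false.
(d) cluster I: |A| = 5, |A ∩ B| = 2; needs |A ∩ B| / |A| > 1/5 — true.

3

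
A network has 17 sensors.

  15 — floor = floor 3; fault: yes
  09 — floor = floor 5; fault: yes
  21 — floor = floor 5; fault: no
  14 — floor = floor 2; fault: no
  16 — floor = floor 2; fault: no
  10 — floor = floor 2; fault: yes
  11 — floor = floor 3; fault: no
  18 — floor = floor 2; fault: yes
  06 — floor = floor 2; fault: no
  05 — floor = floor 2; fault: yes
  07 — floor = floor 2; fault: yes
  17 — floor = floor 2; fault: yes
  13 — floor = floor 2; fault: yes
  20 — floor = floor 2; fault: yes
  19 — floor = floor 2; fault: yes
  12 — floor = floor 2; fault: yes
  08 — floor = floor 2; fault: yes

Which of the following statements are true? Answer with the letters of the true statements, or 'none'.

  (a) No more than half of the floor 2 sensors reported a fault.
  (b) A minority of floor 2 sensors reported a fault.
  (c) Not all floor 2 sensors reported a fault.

|A| = 13, |A ∩ B| = 10, |A ∖ B| = 3.
(a) |A ∩ B| ≤ |A ∖ B|: fails.
(b) |A ∩ B| < |A ∖ B|: fails.
(c) A ⊄ B (|A ∖ B| ≥ 1): holds.

(c)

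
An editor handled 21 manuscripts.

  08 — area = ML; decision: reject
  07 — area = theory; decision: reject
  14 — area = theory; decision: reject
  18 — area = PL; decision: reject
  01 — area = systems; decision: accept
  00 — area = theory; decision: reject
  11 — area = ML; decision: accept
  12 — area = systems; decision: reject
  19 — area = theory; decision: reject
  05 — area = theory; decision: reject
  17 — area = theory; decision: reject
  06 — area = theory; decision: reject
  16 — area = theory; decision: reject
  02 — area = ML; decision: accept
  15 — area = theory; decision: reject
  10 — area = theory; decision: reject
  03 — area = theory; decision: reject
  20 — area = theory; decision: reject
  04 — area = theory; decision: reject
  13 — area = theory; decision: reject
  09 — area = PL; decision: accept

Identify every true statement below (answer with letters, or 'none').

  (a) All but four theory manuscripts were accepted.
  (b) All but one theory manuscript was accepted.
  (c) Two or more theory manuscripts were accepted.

none

|A| = 14, |A ∩ B| = 0, |A ∖ B| = 14.
(a) |A ∖ B| = 4: fails.
(b) |A ∖ B| = 1: fails.
(c) |A ∩ B| ≥ 2: fails.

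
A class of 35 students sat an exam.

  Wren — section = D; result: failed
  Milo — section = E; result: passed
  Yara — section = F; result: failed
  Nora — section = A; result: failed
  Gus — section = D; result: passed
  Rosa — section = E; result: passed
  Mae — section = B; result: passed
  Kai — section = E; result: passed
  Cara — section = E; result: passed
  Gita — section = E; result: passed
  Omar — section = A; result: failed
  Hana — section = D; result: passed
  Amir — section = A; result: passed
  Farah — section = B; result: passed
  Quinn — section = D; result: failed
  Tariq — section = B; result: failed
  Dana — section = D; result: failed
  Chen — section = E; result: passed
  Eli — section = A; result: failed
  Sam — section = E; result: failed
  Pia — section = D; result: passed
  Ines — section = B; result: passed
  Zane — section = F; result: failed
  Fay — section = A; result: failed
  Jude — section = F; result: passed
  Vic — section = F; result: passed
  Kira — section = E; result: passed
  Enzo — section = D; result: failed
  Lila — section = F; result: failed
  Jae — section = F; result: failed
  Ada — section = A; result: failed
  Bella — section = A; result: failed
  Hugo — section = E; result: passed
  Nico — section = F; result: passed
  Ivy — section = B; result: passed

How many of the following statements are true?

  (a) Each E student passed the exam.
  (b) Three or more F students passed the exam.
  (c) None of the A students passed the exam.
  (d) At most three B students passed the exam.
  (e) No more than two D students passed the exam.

1

(a) E: |A| = 9, |A ∩ B| = 8; needs A ⊆ B, i.e. every element of A is in B (|A ∖ B| = 0) — false.
(b) F: |A| = 7, |A ∩ B| = 3; needs |A ∩ B| ≥ 3 — true.
(c) A: |A| = 7, |A ∩ B| = 1; needs A ∩ B = ∅ (|A ∩ B| = 0) — false.
(d) B: |A| = 5, |A ∩ B| = 4; needs |A ∩ B| ≤ 3 — false.
(e) D: |A| = 7, |A ∩ B| = 3; needs |A ∩ B| ≤ 2 — false.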